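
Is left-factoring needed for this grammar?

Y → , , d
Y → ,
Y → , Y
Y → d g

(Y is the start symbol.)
Yes, Y has productions with common prefix ','

Left-factoring is needed when two productions for the same non-terminal
share a common prefix on the right-hand side.

Productions for Y:
  Y → , , d
  Y → ,
  Y → , Y
  Y → d g

Found common prefix ',' in productions for Y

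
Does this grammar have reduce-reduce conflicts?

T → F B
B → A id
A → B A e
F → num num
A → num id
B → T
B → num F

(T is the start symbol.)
A reduce-reduce conflict occurs when an LR(0) state has two complete items [A → α .] and [B → β .] — both call for a reduction, and with no lookahead the parser cannot choose between them.

Augment with T' → T and build the canonical LR(0) collection (I0 = CLOSURE({[T' → . T]}), then GOTO on every symbol after a dot until no new states appear). It has 16 states:
  I0: { [F → . num num], [T → . F B], [T' → . T] }  — shift
  I1: { [A → . B A e], [A → . num id], [B → . A id], [B → . T], [B → . num F], [F → . num num], [T → . F B], [T → F . B] }  — shift
  I2: { [T' → T .] }  — accept
  I3: { [F → num . num] }  — shift
  I4: { [F → num num .] }  — reduce
  I5: { [B → A . id] }  — shift
  I6: { [A → . B A e], [A → . num id], [A → B . A e], [B → . A id], [B → . T], [B → . num F], [F → . num num], [T → . F B], [T → F B .] }  — shift, reduce
  I7: { [B → T .] }  — reduce
  I8: { [A → num . id], [B → num . F], [F → . num num], [F → num . num] }  — shift
  I9: { [B → num F .] }  — reduce
  I10: { [A → num id .] }  — reduce
  I11: { [F → num . num], [F → num num .] }  — shift, reduce
  I12: { [A → B A . e], [B → A . id] }  — shift
  I13: { [A → . B A e], [A → . num id], [A → B . A e], [B → . A id], [B → . T], [B → . num F], [F → . num num], [T → . F B] }  — shift
  I14: { [A → B A e .] }  — reduce
  I15: { [B → A id .] }  — reduce

No state contains more than one complete item.

Answer: No reduce-reduce conflicts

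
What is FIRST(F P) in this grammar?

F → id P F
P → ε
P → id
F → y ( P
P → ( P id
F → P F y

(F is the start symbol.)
FIRST sets of the non-terminals involved (from the grammar, by fixed-point iteration):
  FIRST(F) = { '(', 'id', 'y' }

To compute FIRST(F P), process the symbols left to right:
Symbol F is a non-terminal. Add FIRST(F) \ {ε} = { '(', 'id', 'y' }
F is not nullable (ε ∉ FIRST(F)), so stop here.
FIRST(F P) = { '(', 'id', 'y' }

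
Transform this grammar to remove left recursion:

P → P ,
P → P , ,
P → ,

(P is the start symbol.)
P → , P'
P' → , P'
P' → , , P'
P' → ε

P is directly left-recursive. The standard transformation for
  A → A α₁ | ... | A α_m | β₁ | ... | β_n
is
  A  → β₁ A' | ... | β_n A'
  A' → α₁ A' | ... | α_m A' | ε

P → , becomes P → , P'
P → P , becomes P' → , P'
P → P , , becomes P' → , , P'
Add P' → ε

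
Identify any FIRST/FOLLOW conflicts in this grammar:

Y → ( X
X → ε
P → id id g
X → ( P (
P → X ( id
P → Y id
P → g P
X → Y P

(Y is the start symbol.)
Yes. X → '(' P '(' with FOLLOW(X) on { '(' }; X → Y P with FOLLOW(X) on { '(' }

A FIRST/FOLLOW conflict occurs when a non-terminal N has a nullable alternative N → β (β ⇒* ε) and another alternative N → α with FIRST(α) ∩ FOLLOW(N) ≠ ∅: on such a lookahead the parser cannot decide between expanding α and letting N vanish via β.

Nullable non-terminals: X.
FIRST sets used below: FIRST(Y) = { '(' }

X: nullable alternative(s) X → ε; FOLLOW(X) = { $, '(', 'g', 'id' }
  X → ε: FIRST \ {ε} = { } — this is the only nullable alternative, skip
  X → ( P (: FIRST \ {ε} = { '(' } — overlaps FOLLOW(X) on { '(' }: CONFLICT
  X → Y P: FIRST \ {ε} = { '(' } — overlaps FOLLOW(X) on { '(' }: CONFLICT

P, Y have no nullable alternative, so no FIRST/FOLLOW check is needed there.

So the grammar has 2 FIRST/FOLLOW conflicts (marked CONFLICT above).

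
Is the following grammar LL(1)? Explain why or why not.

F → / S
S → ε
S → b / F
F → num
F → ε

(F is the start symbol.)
Relevant sets:
  FOLLOW(F) = { $ }
  FOLLOW(S) = { $ }

For F:
  PREDICT(F → '/' S) = { '/' }
  PREDICT(F → num) = { 'num' }
  PREDICT(F → ε) = { $ }
For S:
  PREDICT(S → ε) = { $ }
  PREDICT(S → b '/' F) = { 'b' }

All predict sets are disjoint. The grammar IS LL(1).

Answer: Yes, the grammar is LL(1).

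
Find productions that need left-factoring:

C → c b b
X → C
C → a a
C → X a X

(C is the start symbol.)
No, left-factoring is not needed

Left-factoring is needed when two productions for the same non-terminal
share a common prefix on the right-hand side.

Productions for C:
  C → c b b
  C → a a
  C → X a X

No common prefixes found.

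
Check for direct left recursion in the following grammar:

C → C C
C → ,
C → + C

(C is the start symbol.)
Direct left recursion occurs when N → N α for some non-terminal N (the right-hand side begins with the left-hand side itself).

C → C C: LEFT RECURSIVE (starts with C)
C → ,: starts with ','
C → + C: starts with '+'

The grammar has direct left recursion on: C.

Answer: Yes, C is left-recursive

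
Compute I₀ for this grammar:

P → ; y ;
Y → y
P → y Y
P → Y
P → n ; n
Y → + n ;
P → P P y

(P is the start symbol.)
First, augment the grammar with P' → P
I₀ = CLOSURE({ [P' → . P] }):
  [P' → . P] has the dot before P: add [P → . ; y ;], [P → . y Y], [P → . Y], [P → . n ; n], [P → . P P y]
  [P → . Y] has the dot before Y: add [Y → . y], [Y → . + n ;]
No further items can be added.

I₀ = { [P → . ; y ;], [P → . P P y], [P → . Y], [P → . n ; n], [P → . y Y], [P' → . P], [Y → . + n ;], [Y → . y] }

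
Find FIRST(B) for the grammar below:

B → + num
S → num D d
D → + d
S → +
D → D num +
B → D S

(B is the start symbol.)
{ '+' }

FIRST sets of the other non-terminals involved (by the same procedure, iterated to a fixed point):
  FIRST(D) = { '+' }

From B → + num:
  - '+' is a terminal: add '+' and stop
From B → D S:
  - D is a non-terminal: add FIRST(D) \ {ε} = { '+' }
    D is not nullable, so stop

Collecting: FIRST(B) = { '+' }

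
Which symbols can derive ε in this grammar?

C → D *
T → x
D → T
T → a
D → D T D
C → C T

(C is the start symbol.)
A non-terminal is nullable if it can derive ε (the empty string): either it has an ε-production, or it has a production whose right-hand side consists entirely of nullable non-terminals.

There are no ε-productions, so no non-terminal can derive ε.
No non-terminals are nullable.

Answer: None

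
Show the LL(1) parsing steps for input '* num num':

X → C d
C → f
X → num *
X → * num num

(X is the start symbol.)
Stack is shown with the top on the left.

Stack        Input        Action
--------------------------------
X $          * num num $  output X → * num num
* num num $  * num num $  match '*'
num num $    num num $    match 'num'
num $        num $        match 'num'
$            $            accept

The string is accepted.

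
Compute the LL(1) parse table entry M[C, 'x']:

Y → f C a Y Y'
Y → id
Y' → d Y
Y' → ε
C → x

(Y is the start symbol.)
C → x

To find M[C, 'x'], we find productions for C where 'x' is in the predict set (PREDICT(N → α) = (FIRST(α) \ {ε}) ∪ (FOLLOW(N) if α ⇒* ε)).

C → x: PREDICT = { 'x' }
  'x' is in predict set, so this production goes in M[C, 'x']

M[C, 'x'] = C → x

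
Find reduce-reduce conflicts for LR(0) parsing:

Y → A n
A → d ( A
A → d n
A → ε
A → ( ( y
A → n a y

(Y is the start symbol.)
Augment with Y' → Y and build the canonical LR(0) collection (I0 = CLOSURE({[Y' → . Y]}), then GOTO on every symbol after a dot until no new states appear). It has 14 states:
  I0: { [A → . ( ( y], [A → . d ( A], [A → . d n], [A → . n a y], [A → .], [Y → . A n], [Y' → . Y] }  — shift, reduce
  I1: { [A → ( . ( y] }  — shift
  I2: { [Y → A . n] }  — shift
  I3: { [Y' → Y .] }  — accept
  I4: { [A → d . ( A], [A → d . n] }  — shift
  I5: { [A → n . a y] }  — shift
  I6: { [A → n a . y] }  — shift
  I7: { [A → n a y .] }  — reduce
  I8: { [A → . ( ( y], [A → . d ( A], [A → . d n], [A → . n a y], [A → .], [A → d ( . A] }  — shift, reduce
  I9: { [A → d n .] }  — reduce
  I10: { [A → d ( A .] }  — reduce
  I11: { [Y → A n .] }  — reduce
  I12: { [A → ( ( . y] }  — shift
  I13: { [A → ( ( y .] }  — reduce

No state contains more than one complete item.

Answer: No reduce-reduce conflicts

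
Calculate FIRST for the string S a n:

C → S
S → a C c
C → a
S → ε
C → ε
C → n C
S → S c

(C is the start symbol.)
FIRST sets of the non-terminals involved (from the grammar, by fixed-point iteration):
  FIRST(S) = { 'a', 'c', ε }

To compute FIRST(S a n), process the symbols left to right:
Symbol S is a non-terminal. Add FIRST(S) \ {ε} = { 'a', 'c' }
S is nullable (ε ∈ FIRST(S)), continue to the next symbol.
Symbol a is a terminal. Add 'a' and stop.
FIRST(S a n) = { 'a', 'c' }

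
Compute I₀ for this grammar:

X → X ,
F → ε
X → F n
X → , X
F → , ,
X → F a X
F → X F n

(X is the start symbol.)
{ [F → . , ,], [F → . X F n], [F → .], [X → . , X], [X → . F a X], [X → . F n], [X → . X ,], [X' → . X] }

First, augment the grammar with X' → X
I₀ = CLOSURE({ [X' → . X] }):
  [X' → . X] has the dot before X: add [X → . X ,], [X → . F n], [X → . , X], [X → . F a X]
  [X → . F n] has the dot before F: add [F → .], [F → . , ,], [F → . X F n]
No further items can be added.

I₀ = { [F → . , ,], [F → . X F n], [F → .], [X → . , X], [X → . F a X], [X → . F n], [X → . X ,], [X' → . X] }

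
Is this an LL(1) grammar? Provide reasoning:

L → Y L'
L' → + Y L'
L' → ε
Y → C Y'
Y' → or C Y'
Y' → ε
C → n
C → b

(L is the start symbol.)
Yes, the grammar is LL(1).

A grammar is LL(1) if for each non-terminal N with multiple productions, the predict sets of those productions are pairwise disjoint, where PREDICT(N → α) = (FIRST(α) \ {ε}) ∪ (FOLLOW(N) if α ⇒* ε).

Relevant sets:
  FOLLOW(L') = { $ }
  FOLLOW(Y') = { $, '+' }

For L':
  PREDICT(L' → '+' Y L') = { '+' }
  PREDICT(L' → ε) = { $ }
For Y':
  PREDICT(Y' → or C Y') = { 'or' }
  PREDICT(Y' → ε) = { $, '+' }
For C:
  PREDICT(C → n) = { 'n' }
  PREDICT(C → b) = { 'b' }
L, Y have a single production, so nothing to check there.

All predict sets are disjoint. The grammar IS LL(1).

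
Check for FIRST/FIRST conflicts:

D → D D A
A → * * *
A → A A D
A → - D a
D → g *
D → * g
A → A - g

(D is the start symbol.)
Yes. D → D D A / D → g '*' on { 'g' }; D → D D A / D → '*' g on { '*' }; A → '*' '*' '*' / A → A A D on { '*' }; A → '*' '*' '*' / A → A '-' g on { '*' }; A → A A D / A → '-' D a on { '-' }; A → A A D / A → A '-' g on { '*', '-' }; A → '-' D a / A → A '-' g on { '-' }

A FIRST/FIRST conflict occurs when two productions N → α and N → β for the same non-terminal have FIRST(α) ∩ FIRST(β) ≠ ∅ (with ε ∈ FIRST of a nullable right-hand side, so two nullable alternatives also conflict).

FIRST sets of the non-terminals at (or reachable through a nullable prefix from) the front of some alternative:
  FIRST(D) = { '*', 'g' }
  FIRST(A) = { '*', '-' }

Productions for D:
  D → D D A: FIRST = { '*', 'g' }
  D → g *: FIRST = { 'g' }
  D → * g: FIRST = { '*' }
Productions for A:
  A → * * *: FIRST = { '*' }
  A → A A D: FIRST = { '*', '-' }
  A → - D a: FIRST = { '-' }
  A → A - g: FIRST = { '*', '-' }

Conflict for D: D → D D A and D → g *
  Overlap: { 'g' }
Conflict for D: D → D D A and D → * g
  Overlap: { '*' }
Conflict for A: A → * * * and A → A A D
  Overlap: { '*' }
Conflict for A: A → * * * and A → A - g
  Overlap: { '*' }
Conflict for A: A → A A D and A → - D a
  Overlap: { '-' }
Conflict for A: A → A A D and A → A - g
  Overlap: { '*', '-' }
Conflict for A: A → - D a and A → A - g
  Overlap: { '-' }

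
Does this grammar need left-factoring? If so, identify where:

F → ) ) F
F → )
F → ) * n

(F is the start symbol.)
Yes, F has productions with common prefix ')'

Left-factoring is needed when two productions for the same non-terminal
share a common prefix on the right-hand side.

Productions for F:
  F → ) ) F
  F → )
  F → ) * n

Found common prefix ')' in productions for F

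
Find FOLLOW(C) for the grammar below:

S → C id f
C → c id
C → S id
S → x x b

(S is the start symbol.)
{ 'id' }

To compute FOLLOW(C), find every occurrence of C on a right-hand side N → α C β: add FIRST(β) \ {ε}, and if β is empty or nullable also add FOLLOW(N). Iterate to a fixed point.

In S → C id f: C is followed by id f, add FIRST(id f) \ {ε} = { 'id' }

Taking the union: FOLLOW(C) = { 'id' }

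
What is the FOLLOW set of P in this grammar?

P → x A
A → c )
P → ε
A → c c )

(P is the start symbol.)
To compute FOLLOW(P), find every occurrence of P on a right-hand side N → α P β: add FIRST(β) \ {ε}, and if β is empty or nullable also add FOLLOW(N). Iterate to a fixed point.

P is the start symbol, so $ ∈ FOLLOW(P).
P does not occur on any right-hand side.

Taking the union: FOLLOW(P) = { $ }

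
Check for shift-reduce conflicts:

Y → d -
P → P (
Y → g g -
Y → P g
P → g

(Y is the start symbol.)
A shift-reduce conflict occurs when an LR(0) state has both:
  - a complete (reduce) item [A → α .] (dot at the end), and
  - a shift item [B → β . c γ] (dot before a terminal).

Augment with Y' → Y and build the canonical LR(0) collection (I0 = CLOSURE({[Y' → . Y]}), then GOTO on every symbol after a dot until no new states appear). It has 10 states:
  I0: { [P → . P (], [P → . g], [Y → . P g], [Y → . d -], [Y → . g g -], [Y' → . Y] }  — shift
  I1: { [P → P . (], [Y → P . g] }  — shift
  I2: { [Y' → Y .] }  — accept
  I3: { [Y → d . -] }  — shift
  I4: { [P → g .], [Y → g . g -] }  — shift, reduce
  I5: { [Y → g g . -] }  — shift
  I6: { [Y → g g - .] }  — reduce
  I7: { [Y → d - .] }  — reduce
  I8: { [P → P ( .] }  — reduce
  I9: { [Y → P g .] }  — reduce

I4 contains reduce item [P → g .] and shift item [Y → g . g -] — shift-reduce conflict.

Answer: Yes — I4: [P → g .] vs [Y → g . g -]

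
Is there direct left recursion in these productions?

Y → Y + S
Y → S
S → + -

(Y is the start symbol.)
Direct left recursion occurs when N → N α for some non-terminal N (the right-hand side begins with the left-hand side itself).

Y → Y + S: LEFT RECURSIVE (starts with Y)
Y → S: starts with S
S → + -: starts with '+'

The grammar has direct left recursion on: Y.

Answer: Yes, Y is left-recursive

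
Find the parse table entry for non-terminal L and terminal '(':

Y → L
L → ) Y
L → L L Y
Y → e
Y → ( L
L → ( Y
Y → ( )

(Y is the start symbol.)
L → L L Y, L → ( Y

To find M[L, '('], we find productions for L where '(' is in the predict set (PREDICT(N → α) = (FIRST(α) \ {ε}) ∪ (FOLLOW(N) if α ⇒* ε)).

Relevant sets:
  FIRST(L) = { '(', ')' }

L → ) Y: PREDICT = { ')' }
L → L L Y: PREDICT = { '(', ')' }
  '(' is in predict set, so this production goes in M[L, '(']
L → ( Y: PREDICT = { '(' }
  '(' is in predict set, so this production goes in M[L, '(']

M[L, '('] = L → L L Y, L → ( Y  (a multiply-defined cell — the grammar is not LL(1))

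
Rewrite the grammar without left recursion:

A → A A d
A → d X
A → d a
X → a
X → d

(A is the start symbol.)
A → d X A'
A → d a A'
A' → A d A'
A' → ε
X → a
X → d

A is directly left-recursive. The standard transformation for
  A → A α₁ | ... | A α_m | β₁ | ... | β_n
is
  A  → β₁ A' | ... | β_n A'
  A' → α₁ A' | ... | α_m A' | ε

A → d X becomes A → d X A'
A → d a becomes A → d a A'
A → A A d becomes A' → A d A'
Add A' → ε

Productions for other non-terminals are unchanged:
  X → a
  X → d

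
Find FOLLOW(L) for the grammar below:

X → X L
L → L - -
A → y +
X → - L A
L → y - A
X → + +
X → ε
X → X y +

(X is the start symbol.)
{ $, '-', 'y' }

To compute FOLLOW(L), find every occurrence of L on a right-hand side N → α L β: add FIRST(β) \ {ε}, and if β is empty or nullable also add FOLLOW(N). Iterate to a fixed point.

In X → X L: L is at the end, add FOLLOW(X)
In L → L - -: L is followed by '-' '-', add FIRST('-' '-') \ {ε} = { '-' }
In X → - L A: L is followed by A, add FIRST(A) \ {ε} = { 'y' }

The FOLLOW sets referred to above (computed the same way, to a fixed point):
  FOLLOW(X) = { $, 'y' }

Taking the union: FOLLOW(L) = { $, '-', 'y' }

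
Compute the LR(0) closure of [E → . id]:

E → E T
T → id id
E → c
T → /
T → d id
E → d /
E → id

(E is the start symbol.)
{ [E → . id] }

To compute CLOSURE, for each item [A → α.Bβ] where B is a non-terminal, add [B → .γ] for all productions B → γ; repeat for the newly added items until nothing changes.

Start with: [E → . id]
The dot precedes the terminal id, so nothing is added.

CLOSURE = { [E → . id] }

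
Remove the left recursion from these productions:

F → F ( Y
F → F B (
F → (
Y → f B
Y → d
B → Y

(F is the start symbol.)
F is directly left-recursive. The standard transformation for
  A → A α₁ | ... | A α_m | β₁ | ... | β_n
is
  A  → β₁ A' | ... | β_n A'
  A' → α₁ A' | ... | α_m A' | ε

F → ( becomes F → ( F'
F → F ( Y becomes F' → ( Y F'
F → F B ( becomes F' → B ( F'
Add F' → ε

Productions for other non-terminals are unchanged:
  Y → f B
  Y → d
  B → Y

Resulting grammar:
F → ( F'
F' → ( Y F'
F' → B ( F'
F' → ε
Y → f B
Y → d
B → Y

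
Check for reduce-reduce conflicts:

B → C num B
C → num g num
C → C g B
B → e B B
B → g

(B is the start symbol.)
No reduce-reduce conflicts

Augment with B' → B and build the canonical LR(0) collection (I0 = CLOSURE({[B' → . B]}), then GOTO on every symbol after a dot until no new states appear). It has 14 states:
  I0: { [B → . C num B], [B → . e B B], [B → . g], [B' → . B], [C → . C g B], [C → . num g num] }  — shift
  I1: { [B' → B .] }  — accept
  I2: { [B → C . num B], [C → C . g B] }  — shift
  I3: { [B → . C num B], [B → . e B B], [B → . g], [B → e . B B], [C → . C g B], [C → . num g num] }  — shift
  I4: { [B → g .] }  — reduce
  I5: { [C → num . g num] }  — shift
  I6: { [C → num g . num] }  — shift
  I7: { [C → num g num .] }  — reduce
  I8: { [B → . C num B], [B → . e B B], [B → . g], [B → e B . B], [C → . C g B], [C → . num g num] }  — shift
  I9: { [B → e B B .] }  — reduce
  I10: { [B → . C num B], [B → . e B B], [B → . g], [C → . C g B], [C → . num g num], [C → C g . B] }  — shift
  I11: { [B → . C num B], [B → . e B B], [B → . g], [B → C num . B], [C → . C g B], [C → . num g num] }  — shift
  I12: { [B → C num B .] }  — reduce
  I13: { [C → C g B .] }  — reduce

No state contains more than one complete item.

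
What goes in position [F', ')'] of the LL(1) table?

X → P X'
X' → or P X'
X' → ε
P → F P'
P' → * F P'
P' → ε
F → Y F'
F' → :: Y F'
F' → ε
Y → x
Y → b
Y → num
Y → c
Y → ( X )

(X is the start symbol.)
F' → ε

To find M[F', ')'], we find productions for F' where ')' is in the predict set (PREDICT(N → α) = (FIRST(α) \ {ε}) ∪ (FOLLOW(N) if α ⇒* ε)).

Relevant sets:
  FOLLOW(F') = { $, ')', '*', 'or' }

F' → :: Y F': PREDICT = { '::' }
F' → ε: PREDICT = { $, ')', '*', 'or' }
  ')' is in predict set, so this production goes in M[F', ')']

M[F', ')'] = F' → ε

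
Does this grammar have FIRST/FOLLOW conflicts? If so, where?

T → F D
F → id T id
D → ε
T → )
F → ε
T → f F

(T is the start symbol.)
Yes. F → id T id with FOLLOW(F) on { 'id' }

A FIRST/FOLLOW conflict occurs when a non-terminal N has a nullable alternative N → β (β ⇒* ε) and another alternative N → α with FIRST(α) ∩ FOLLOW(N) ≠ ∅: on such a lookahead the parser cannot decide between expanding α and letting N vanish via β.

Nullable non-terminals: D, F, T.
FIRST sets used below: FIRST(F) = { 'id', ε }, FIRST(D) = { ε }
D has a nullable alternative but only one production, so nothing to check.

F: nullable alternative(s) F → ε; FOLLOW(F) = { $, 'id' }
  F → id T id: FIRST \ {ε} = { 'id' } — overlaps FOLLOW(F) on { 'id' }: CONFLICT
  F → ε: FIRST \ {ε} = { } — this is the only nullable alternative, skip

T: nullable alternative(s) T → F D; FOLLOW(T) = { $, 'id' }
  T → F D: FIRST \ {ε} = { 'id' } — this is the only nullable alternative, skip
  T → ): FIRST \ {ε} = { ')' } — disjoint from FOLLOW(T)
  T → f F: FIRST \ {ε} = { 'f' } — disjoint from FOLLOW(T)

So the grammar has 1 FIRST/FOLLOW conflict (marked CONFLICT above).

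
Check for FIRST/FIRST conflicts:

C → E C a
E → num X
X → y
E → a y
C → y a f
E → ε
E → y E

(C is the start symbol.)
Yes. C → E C a / C → y a f on { 'y' }

FIRST sets of the non-terminals at (or reachable through a nullable prefix from) the front of some alternative:
  FIRST(E) = { 'a', 'num', 'y', ε }
  FIRST(C) = { 'a', 'num', 'y' }

Productions for C:
  C → E C a: FIRST = { 'a', 'num', 'y' }
  C → y a f: FIRST = { 'y' }
Productions for E:
  E → num X: FIRST = { 'num' }
  E → a y: FIRST = { 'a' }
  E → ε: FIRST = { ε }
  E → y E: FIRST = { 'y' }
X has only one production, so no FIRST/FIRST conflict is possible there.

Conflict for C: C → E C a and C → y a f
  Overlap: { 'y' }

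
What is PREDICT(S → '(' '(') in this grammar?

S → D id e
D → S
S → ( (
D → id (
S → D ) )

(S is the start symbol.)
PREDICT(S → '(' '(') = (FIRST(RHS) \ {ε}) ∪ (FOLLOW(S) if ε ∈ FIRST(RHS), i.e. RHS ⇒* ε)
FIRST('(' '(') = { '(' }
ε ∉ FIRST('(' '('), so FOLLOW(S) is not added.
PREDICT(S → '(' '(') = { '(' }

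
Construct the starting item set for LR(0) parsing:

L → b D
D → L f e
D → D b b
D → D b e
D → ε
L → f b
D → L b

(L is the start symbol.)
First, augment the grammar with L' → L
I₀ = CLOSURE({ [L' → . L] }):
  [L' → . L] has the dot before L: add [L → . b D], [L → . f b]
No further items can be added.

I₀ = { [L → . b D], [L → . f b], [L' → . L] }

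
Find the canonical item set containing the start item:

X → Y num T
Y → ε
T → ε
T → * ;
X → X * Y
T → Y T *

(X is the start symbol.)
First, augment the grammar with X' → X
I₀ = CLOSURE({ [X' → . X] }):
  [X' → . X] has the dot before X: add [X → . Y num T], [X → . X * Y]
  [X → . Y num T] has the dot before Y: add [Y → .]
No further items can be added.

I₀ = { [X → . X * Y], [X → . Y num T], [X' → . X], [Y → .] }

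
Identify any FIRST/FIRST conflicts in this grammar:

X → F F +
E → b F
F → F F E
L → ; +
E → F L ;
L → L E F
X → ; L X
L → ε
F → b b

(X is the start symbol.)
A FIRST/FIRST conflict occurs when two productions N → α and N → β for the same non-terminal have FIRST(α) ∩ FIRST(β) ≠ ∅ (with ε ∈ FIRST of a nullable right-hand side, so two nullable alternatives also conflict).

FIRST sets of the non-terminals at (or reachable through a nullable prefix from) the front of some alternative:
  FIRST(F) = { 'b' }
  FIRST(L) = { ';', 'b', ε }
  FIRST(E) = { 'b' }

Productions for X:
  X → F F +: FIRST = { 'b' }
  X → ; L X: FIRST = { ';' }
Productions for E:
  E → b F: FIRST = { 'b' }
  E → F L ;: FIRST = { 'b' }
Productions for F:
  F → F F E: FIRST = { 'b' }
  F → b b: FIRST = { 'b' }
Productions for L:
  L → ; +: FIRST = { ';' }
  L → L E F: FIRST = { ';', 'b' }
  L → ε: FIRST = { ε }

Conflict for E: E → b F and E → F L ;
  Overlap: { 'b' }
Conflict for F: F → F F E and F → b b
  Overlap: { 'b' }
Conflict for L: L → ; + and L → L E F
  Overlap: { ';' }

Answer: Yes. E → b F / E → F L ';' on { 'b' }; F → F F E / F → b b on { 'b' }; L → ';' '+' / L → L E F on { ';' }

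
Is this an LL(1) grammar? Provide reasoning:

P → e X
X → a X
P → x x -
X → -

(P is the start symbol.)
Yes, the grammar is LL(1).

For P:
  PREDICT(P → e X) = { 'e' }
  PREDICT(P → x x '-') = { 'x' }
For X:
  PREDICT(X → a X) = { 'a' }
  PREDICT(X → '-') = { '-' }

All predict sets are disjoint. The grammar IS LL(1).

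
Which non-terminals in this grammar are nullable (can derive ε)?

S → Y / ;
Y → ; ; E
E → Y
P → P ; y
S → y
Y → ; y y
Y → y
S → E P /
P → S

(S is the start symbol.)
None

There are no ε-productions, so no non-terminal can derive ε.
No non-terminals are nullable.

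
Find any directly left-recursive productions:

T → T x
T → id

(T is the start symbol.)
T → T x: LEFT RECURSIVE (starts with T)
T → id: starts with id

The grammar has direct left recursion on: T.

Answer: Yes, T is left-recursive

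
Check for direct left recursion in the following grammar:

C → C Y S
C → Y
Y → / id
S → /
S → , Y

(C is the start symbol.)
Yes, C is left-recursive

C → C Y S: LEFT RECURSIVE (starts with C)
C → Y: starts with Y
Y → / id: starts with '/'
S → /: starts with '/'
S → , Y: starts with ','

The grammar has direct left recursion on: C.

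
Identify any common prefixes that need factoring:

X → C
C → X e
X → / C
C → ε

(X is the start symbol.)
No, left-factoring is not needed

Left-factoring is needed when two productions for the same non-terminal
share a common prefix on the right-hand side.

Productions for X:
  X → C
  X → / C
Productions for C:
  C → X e
  C → ε

No common prefixes found.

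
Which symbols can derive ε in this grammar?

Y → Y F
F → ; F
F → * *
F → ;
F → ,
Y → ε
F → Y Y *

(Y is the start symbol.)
ε-productions: Y → ε
So Y is immediately nullable.
No further non-terminal can be added: every production for the remaining non-terminals contains a terminal or a non-nullable non-terminal.
Nullable = { 'Y' }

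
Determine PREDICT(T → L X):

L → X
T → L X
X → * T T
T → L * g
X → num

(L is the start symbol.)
{ '*', 'num' }

PREDICT(T → L X) = (FIRST(RHS) \ {ε}) ∪ (FOLLOW(T) if ε ∈ FIRST(RHS), i.e. RHS ⇒* ε)
FIRST(L) = { '*', 'num' }
FIRST(L X) = { '*', 'num' }
ε ∉ FIRST(L X), so FOLLOW(T) is not added.
PREDICT(T → L X) = { '*', 'num' }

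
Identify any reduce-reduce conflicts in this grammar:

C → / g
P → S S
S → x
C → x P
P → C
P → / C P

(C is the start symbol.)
No reduce-reduce conflicts

Augment with C' → C and build the canonical LR(0) collection (I0 = CLOSURE({[C' → . C]}), then GOTO on every symbol after a dot until no new states appear). It has 14 states:
  I0: { [C → . / g], [C → . x P], [C' → . C] }  — shift
  I1: { [C → / . g] }  — shift
  I2: { [C' → C .] }  — accept
  I3: { [C → . / g], [C → . x P], [C → x . P], [P → . / C P], [P → . C], [P → . S S], [S → . x] }  — shift
  I4: { [C → . / g], [C → . x P], [C → / . g], [P → / . C P] }  — shift
  I5: { [P → C .] }  — reduce
  I6: { [C → x P .] }  — reduce
  I7: { [P → S . S], [S → . x] }  — shift
  I8: { [C → . / g], [C → . x P], [C → x . P], [P → . / C P], [P → . C], [P → . S S], [S → . x], [S → x .] }  — shift, reduce
  I9: { [P → S S .] }  — reduce
  I10: { [S → x .] }  — reduce
  I11: { [C → . / g], [C → . x P], [P → . / C P], [P → . C], [P → . S S], [P → / C . P], [S → . x] }  — shift
  I12: { [C → / g .] }  — reduce
  I13: { [P → / C P .] }  — reduce

No state contains more than one complete item.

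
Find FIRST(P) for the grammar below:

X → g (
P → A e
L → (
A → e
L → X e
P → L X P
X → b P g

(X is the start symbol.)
To compute FIRST(P), examine every production with P on the left-hand side, reading each right-hand side left to right until a non-nullable symbol is reached.

FIRST sets of the other non-terminals involved (by the same procedure, iterated to a fixed point):
  FIRST(A) = { 'e' }
  FIRST(L) = { '(', 'b', 'g' }

From P → A e:
  - A is a non-terminal: add FIRST(A) \ {ε} = { 'e' }
    A is not nullable, so stop
From P → L X P:
  - L is a non-terminal: add FIRST(L) \ {ε} = { '(', 'b', 'g' }
    L is not nullable, so stop

Collecting: FIRST(P) = { '(', 'b', 'e', 'g' }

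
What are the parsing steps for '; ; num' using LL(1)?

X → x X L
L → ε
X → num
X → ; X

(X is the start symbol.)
LL(1) parsing maintains a stack (initially the start symbol over $) and the input. At each step: if the stack top is a terminal, match it against the current input token; if it is a non-terminal N, replace it with the RHS of M[N, lookahead] (the unique production whose predict set contains the lookahead).

Stack is shown with the top on the left.

Stack  Input      Action
------------------------
X $    ; ; num $  output X → ; X
; X $  ; ; num $  match ';'
X $    ; num $    output X → ; X
; X $  ; num $    match ';'
X $    num $      output X → num
num $  num $      match 'num'
$      $          accept

The string is accepted.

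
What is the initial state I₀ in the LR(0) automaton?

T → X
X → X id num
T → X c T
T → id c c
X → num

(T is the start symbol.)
{ [T → . X c T], [T → . X], [T → . id c c], [T' → . T], [X → . X id num], [X → . num] }

First, augment the grammar with T' → T
I₀ = CLOSURE({ [T' → . T] }):
  [T' → . T] has the dot before T: add [T → . X], [T → . X c T], [T → . id c c]
  [T → . X] has the dot before X: add [X → . X id num], [X → . num]
No further items can be added.

I₀ = { [T → . X c T], [T → . X], [T → . id c c], [T' → . T], [X → . X id num], [X → . num] }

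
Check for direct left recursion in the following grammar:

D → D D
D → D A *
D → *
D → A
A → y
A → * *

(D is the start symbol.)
Direct left recursion occurs when N → N α for some non-terminal N (the right-hand side begins with the left-hand side itself).

D → D D: LEFT RECURSIVE (starts with D)
D → D A *: LEFT RECURSIVE (starts with D)
D → *: starts with '*'
D → A: starts with A
A → y: starts with y
A → * *: starts with '*'

The grammar has direct left recursion on: D.

Answer: Yes, D is left-recursive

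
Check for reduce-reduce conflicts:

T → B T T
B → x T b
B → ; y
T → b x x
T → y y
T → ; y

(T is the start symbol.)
Yes — I14: [B → ; y .] vs [T → ; y .]

A reduce-reduce conflict occurs when an LR(0) state has two complete items [A → α .] and [B → β .] — both call for a reduction, and with no lookahead the parser cannot choose between them.

Augment with T' → T and build the canonical LR(0) collection (I0 = CLOSURE({[T' → . T]}), then GOTO on every symbol after a dot until no new states appear). It has 15 states:
  I0: { [B → . ; y], [B → . x T b], [T → . ; y], [T → . B T T], [T → . b x x], [T → . y y], [T' → . T] }  — shift
  I1: { [B → ; . y], [T → ; . y] }  — shift
  I2: { [B → . ; y], [B → . x T b], [T → . ; y], [T → . B T T], [T → . b x x], [T → . y y], [T → B . T T] }  — shift
  I3: { [T' → T .] }  — accept
  I4: { [T → b . x x] }  — shift
  I5: { [B → . ; y], [B → . x T b], [B → x . T b], [T → . ; y], [T → . B T T], [T → . b x x], [T → . y y] }  — shift
  I6: { [T → y . y] }  — shift
  I7: { [T → y y .] }  — reduce
  I8: { [B → x T . b] }  — shift
  I9: { [B → x T b .] }  — reduce
  I10: { [T → b x . x] }  — shift
  I11: { [T → b x x .] }  — reduce
  I12: { [B → . ; y], [B → . x T b], [T → . ; y], [T → . B T T], [T → . b x x], [T → . y y], [T → B T . T] }  — shift
  I13: { [T → B T T .] }  — reduce
  I14: { [B → ; y .], [T → ; y .] }  — 2 reduces

I14 contains complete items [B → ; y .], [T → ; y .] — reduce-reduce conflict.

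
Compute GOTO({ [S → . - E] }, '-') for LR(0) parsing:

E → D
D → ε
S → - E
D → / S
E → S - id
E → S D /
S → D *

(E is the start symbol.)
GOTO(I, '-') = CLOSURE({ [A → αX.β] : [A → α.Xβ] ∈ I, X = '-' })

Items with dot before '-', with the dot advanced:
  [S → . - E] → [S → - . E]
Closure of the advanced items:
  [S → - . E] has the dot before E: add [E → . D], [E → . S - id], [E → . S D /]
  [E → . D] has the dot before D: add [D → .], [D → . / S]
  [E → . S - id] has the dot before S: add [S → . - E], [S → . D *]

GOTO = { [D → . / S], [D → .], [E → . D], [E → . S - id], [E → . S D /], [S → - . E], [S → . - E], [S → . D *] }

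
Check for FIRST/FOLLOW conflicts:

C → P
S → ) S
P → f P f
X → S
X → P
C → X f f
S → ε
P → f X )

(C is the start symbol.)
Yes. S → ')' S with FOLLOW(S) on { ')' }; X → P with FOLLOW(X) on { 'f' }

Nullable non-terminals: S, X.
FIRST sets used below: FIRST(S) = { ')', ε }, FIRST(P) = { 'f' }

S: nullable alternative(s) S → ε; FOLLOW(S) = { ')', 'f' }
  S → ) S: FIRST \ {ε} = { ')' } — overlaps FOLLOW(S) on { ')' }: CONFLICT
  S → ε: FIRST \ {ε} = { } — this is the only nullable alternative, skip

X: nullable alternative(s) X → S; FOLLOW(X) = { ')', 'f' }
  X → S: FIRST \ {ε} = { ')' } — this is the only nullable alternative, skip
  X → P: FIRST \ {ε} = { 'f' } — overlaps FOLLOW(X) on { 'f' }: CONFLICT

C, P have no nullable alternative, so no FIRST/FOLLOW check is needed there.

So the grammar has 2 FIRST/FOLLOW conflicts (marked CONFLICT above).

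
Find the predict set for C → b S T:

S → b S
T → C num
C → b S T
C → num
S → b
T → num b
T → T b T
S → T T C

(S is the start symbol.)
PREDICT(C → b S T) = (FIRST(RHS) \ {ε}) ∪ (FOLLOW(C) if ε ∈ FIRST(RHS), i.e. RHS ⇒* ε)
FIRST(b S T) = { 'b' }
ε ∉ FIRST(b S T), so FOLLOW(C) is not added.
PREDICT(C → b S T) = { 'b' }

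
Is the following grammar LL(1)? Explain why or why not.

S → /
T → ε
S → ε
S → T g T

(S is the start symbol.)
A grammar is LL(1) if for each non-terminal N with multiple productions, the predict sets of those productions are pairwise disjoint, where PREDICT(N → α) = (FIRST(α) \ {ε}) ∪ (FOLLOW(N) if α ⇒* ε).

Relevant sets:
  FIRST(T) = { ε }
  FOLLOW(S) = { $ }

For S:
  PREDICT(S → '/') = { '/' }
  PREDICT(S → ε) = { $ }
  PREDICT(S → T g T) = { 'g' }
T has a single production, so nothing to check there.

All predict sets are disjoint. The grammar IS LL(1).

Answer: Yes, the grammar is LL(1).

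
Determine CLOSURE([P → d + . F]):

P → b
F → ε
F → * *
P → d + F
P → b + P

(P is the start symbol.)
{ [F → . * *], [F → .], [P → d + . F] }

To compute CLOSURE, for each item [A → α.Bβ] where B is a non-terminal, add [B → .γ] for all productions B → γ; repeat for the newly added items until nothing changes.

Start with: [P → d + . F]
  [P → d + . F] has the dot before F: add [F → .], [F → . * *]
No further items can be added.

CLOSURE = { [F → . * *], [F → .], [P → d + . F] }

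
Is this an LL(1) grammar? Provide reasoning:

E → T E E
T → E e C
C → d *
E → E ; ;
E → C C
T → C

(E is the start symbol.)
No. Predict set conflict for E: { 'd' }

A grammar is LL(1) if for each non-terminal N with multiple productions, the predict sets of those productions are pairwise disjoint, where PREDICT(N → α) = (FIRST(α) \ {ε}) ∪ (FOLLOW(N) if α ⇒* ε).

Relevant sets:
  FIRST(T) = { 'd' }
  FIRST(E) = { 'd' }
  FIRST(C) = { 'd' }

For E:
  PREDICT(E → T E E) = { 'd' }
  PREDICT(E → E ';' ';') = { 'd' }
  PREDICT(E → C C) = { 'd' }
For T:
  PREDICT(T → E e C) = { 'd' }
  PREDICT(T → C) = { 'd' }
C has a single production, so nothing to check there.

Conflict found: Predict set conflict for E: { 'd' }
The grammar is NOT LL(1).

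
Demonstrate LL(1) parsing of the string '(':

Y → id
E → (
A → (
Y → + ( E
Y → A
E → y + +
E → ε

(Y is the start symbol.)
LL(1) parsing maintains a stack (initially the start symbol over $) and the input. At each step: if the stack top is a terminal, match it against the current input token; if it is a non-terminal N, replace it with the RHS of M[N, lookahead] (the unique production whose predict set contains the lookahead).

Stack is shown with the top on the left.

Stack  Input  Action
--------------------
Y $    ( $    output Y → A
A $    ( $    output A → (
( $    ( $    match '('
$      $      accept

The string is accepted.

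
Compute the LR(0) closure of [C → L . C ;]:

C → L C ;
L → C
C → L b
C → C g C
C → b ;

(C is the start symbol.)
To compute CLOSURE, for each item [A → α.Bβ] where B is a non-terminal, add [B → .γ] for all productions B → γ; repeat for the newly added items until nothing changes.

Start with: [C → L . C ;]
  [C → L . C ;] has the dot before C: add [C → . L C ;], [C → . L b], [C → . C g C], [C → . b ;]
  [C → . L C ;] has the dot before L: add [L → . C]
No further items can be added.

CLOSURE = { [C → . C g C], [C → . L C ;], [C → . L b], [C → . b ;], [C → L . C ;], [L → . C] }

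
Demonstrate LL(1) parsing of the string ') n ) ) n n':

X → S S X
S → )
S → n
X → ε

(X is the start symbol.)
Stack is shown with the top on the left.

Stack    Input          Action
------------------------------
X $      ) n ) ) n n $  output X → S S X
S S X $  ) n ) ) n n $  output S → )
) S X $  ) n ) ) n n $  match ')'
S X $    n ) ) n n $    output S → n
n X $    n ) ) n n $    match 'n'
X $      ) ) n n $      output X → S S X
S S X $  ) ) n n $      output S → )
) S X $  ) ) n n $      match ')'
S X $    ) n n $        output S → )
) X $    ) n n $        match ')'
X $      n n $          output X → S S X
S S X $  n n $          output S → n
n S X $  n n $          match 'n'
S X $    n $            output S → n
n X $    n $            match 'n'
X $      $              output X → ε
$        $              accept

The string is accepted.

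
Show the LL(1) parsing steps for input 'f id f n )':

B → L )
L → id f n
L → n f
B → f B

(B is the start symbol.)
LL(1) parsing maintains a stack (initially the start symbol over $) and the input. At each step: if the stack top is a terminal, match it against the current input token; if it is a non-terminal N, replace it with the RHS of M[N, lookahead] (the unique production whose predict set contains the lookahead).

Stack is shown with the top on the left.

Stack       Input         Action
--------------------------------
B $         f id f n ) $  output B → f B
f B $       f id f n ) $  match 'f'
B $         id f n ) $    output B → L )
L ) $       id f n ) $    output L → id f n
id f n ) $  id f n ) $    match 'id'
f n ) $     f n ) $       match 'f'
n ) $       n ) $         match 'n'
) $         ) $           match ')'
$           $             accept

The string is accepted.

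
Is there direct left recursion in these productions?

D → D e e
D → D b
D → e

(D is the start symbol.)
Yes, D is left-recursive

D → D e e: LEFT RECURSIVE (starts with D)
D → D b: LEFT RECURSIVE (starts with D)
D → e: starts with e

The grammar has direct left recursion on: D.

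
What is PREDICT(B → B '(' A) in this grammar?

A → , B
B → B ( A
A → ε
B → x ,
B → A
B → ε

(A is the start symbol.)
{ '(', ',', 'x' }

PREDICT(B → B '(' A) = (FIRST(RHS) \ {ε}) ∪ (FOLLOW(B) if ε ∈ FIRST(RHS), i.e. RHS ⇒* ε)
FIRST(B) = { '(', ',', 'x', ε }
FIRST(B '(' A) = { '(', ',', 'x' }
ε ∉ FIRST(B '(' A), so FOLLOW(B) is not added.
PREDICT(B → B '(' A) = { '(', ',', 'x' }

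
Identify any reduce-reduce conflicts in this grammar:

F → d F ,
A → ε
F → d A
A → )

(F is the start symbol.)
A reduce-reduce conflict occurs when an LR(0) state has two complete items [A → α .] and [B → β .] — both call for a reduction, and with no lookahead the parser cannot choose between them.

Augment with F' → F and build the canonical LR(0) collection (I0 = CLOSURE({[F' → . F]}), then GOTO on every symbol after a dot until no new states appear). It has 7 states:
  I0: { [F → . d A], [F → . d F ,], [F' → . F] }  — shift
  I1: { [F' → F .] }  — accept
  I2: { [A → . )], [A → .], [F → . d A], [F → . d F ,], [F → d . A], [F → d . F ,] }  — shift, reduce
  I3: { [A → ) .] }  — reduce
  I4: { [F → d A .] }  — reduce
  I5: { [F → d F . ,] }  — shift
  I6: { [F → d F , .] }  — reduce

No state contains more than one complete item.

Answer: No reduce-reduce conflicts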